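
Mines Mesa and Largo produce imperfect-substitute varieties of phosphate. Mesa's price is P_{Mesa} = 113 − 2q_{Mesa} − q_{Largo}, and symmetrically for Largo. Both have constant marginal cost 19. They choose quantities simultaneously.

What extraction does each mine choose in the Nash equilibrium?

Mine Mesa's profit: π = q_{Mesa}(113 − 2q_{Mesa} − q_{Largo}) − 19q_{Mesa}.
∂π/∂q_{Mesa} = 94 − 4q_{Mesa} − q_{Largo} = 0 ⇒ q_{Mesa} = 23.5 − 0.25q_{Largo}.
The game is symmetric, so in equilibrium q_{Largo} = q_{Mesa}: the reaction function gives 1.25q_{Mesa} = 23.5, hence q_{Mesa} = 18.8.

18.8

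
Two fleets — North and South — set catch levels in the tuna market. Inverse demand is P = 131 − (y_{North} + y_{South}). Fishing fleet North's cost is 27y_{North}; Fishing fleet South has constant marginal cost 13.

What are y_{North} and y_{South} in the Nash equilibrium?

30, 44

Fishing fleet North's profit: π = y_{North}(131 − (y_{North} + y_{South})) − 27y_{North}.
∂π/∂y_{North} = 104 − 2y_{North} − y_{South} = 0, so y_{North} = 52 − 0.5y_{South}.
By the same steps for South: y_{South} = 59 − 0.5y_{North}.
Plugging y_{South} into North's best response: y_{North} = 52 − 0.5(59 − 0.5y_{North}) ⇒ 0.75y_{North} = 22.5, so y_{North} = 30.
Then y_{South} = 59 − 0.5·30 = 44.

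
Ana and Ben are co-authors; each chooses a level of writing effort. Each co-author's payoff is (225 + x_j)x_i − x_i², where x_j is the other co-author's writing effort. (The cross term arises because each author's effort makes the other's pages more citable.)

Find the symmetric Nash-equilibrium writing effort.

Ana's payoff is (225 + x_B)x_A − x_A².
∂π/∂x_A = 225 + x_B − 2x_A = 0, so x_A = 112.5 + 0.5x_B.
By symmetry x_B = x_A; substituting into the reaction function, 0.5x_A = 112.5 and x_A = 225.

225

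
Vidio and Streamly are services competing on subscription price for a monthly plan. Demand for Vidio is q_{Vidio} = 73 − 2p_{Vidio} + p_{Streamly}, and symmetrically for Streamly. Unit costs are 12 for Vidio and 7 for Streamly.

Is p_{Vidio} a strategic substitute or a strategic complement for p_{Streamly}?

Vidio's profit: π = (p_{Vidio} − 12)(73 − 2p_{Vidio} + p_{Streamly}).
∂π/∂p_{Vidio} = 97 − 4p_{Vidio} + p_{Streamly} = 0 ⇒ p_{Vidio} = 24.25 + 0.25p_{Streamly}.
The best-response slope dp_{Vidio}/dp_{Streamly} = 0.25 > 0: the reaction function is upward-sloping, so the choices are strategic complements.

strategic complements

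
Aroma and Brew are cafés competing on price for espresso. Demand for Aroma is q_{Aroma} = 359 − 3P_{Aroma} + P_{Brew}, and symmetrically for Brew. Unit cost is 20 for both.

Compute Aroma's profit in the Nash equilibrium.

Aroma's profit: π = (P_{Aroma} − 20)(359 − 3P_{Aroma} + P_{Brew}).
∂π/∂P_{Aroma} = 419 − 6P_{Aroma} + P_{Brew} = 0 ⇒ P_{Aroma} = 419/6 + (1/6)P_{Brew}.
The game is symmetric, so in equilibrium P_{Brew} = P_{Aroma}: the reaction function gives (5/6)P_{Aroma} = 419/6, hence P_{Aroma} = 83.8.
q_{Aroma} = 359 − 3·83.8 + 83.8 = 191.4.
Profit = (83.8 − 20)·191.4 = 12211.32.

12211.32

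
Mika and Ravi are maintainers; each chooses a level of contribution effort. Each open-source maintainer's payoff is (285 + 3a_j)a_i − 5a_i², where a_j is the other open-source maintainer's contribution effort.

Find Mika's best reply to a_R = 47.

Mika's payoff is (285 + 3a_R)a_M − 5a_M².
∂π/∂a_M = 285 + 3a_R − 10a_M = 0, so a_M = 28.5 + 0.3a_R.
At a_R = 47: a_M = 28.5 + 0.3·47 = 42.6.

42.6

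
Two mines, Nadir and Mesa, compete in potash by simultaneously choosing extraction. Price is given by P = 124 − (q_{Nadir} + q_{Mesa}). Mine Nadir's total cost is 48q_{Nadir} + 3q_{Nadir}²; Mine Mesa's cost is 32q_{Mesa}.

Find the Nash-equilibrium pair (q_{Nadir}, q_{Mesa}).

Mine Nadir's profit: π = q_{Nadir}(124 − (q_{Nadir} + q_{Mesa})) − 48q_{Nadir} − 3q_{Nadir}².
∂π/∂q_{Nadir} = 76 − 8q_{Nadir} − q_{Mesa} = 0, so q_{Nadir} = 9.5 − 0.125q_{Mesa}.
For Mesa: ∂π/∂q_{Mesa} = 92 − 2q_{Mesa} − q_{Nadir} = 0 ⇒ q_{Mesa} = 46 − 0.5q_{Nadir}.
Solving the two reaction functions simultaneously: (1 − (−0.125)(−0.5))q_{Nadir} = 9.5 − 0.125·46, so 0.9375q_{Nadir} = 3.75 and q_{Nadir} = 4.
Then q_{Mesa} = 46 − 0.5·4 = 44.

4, 44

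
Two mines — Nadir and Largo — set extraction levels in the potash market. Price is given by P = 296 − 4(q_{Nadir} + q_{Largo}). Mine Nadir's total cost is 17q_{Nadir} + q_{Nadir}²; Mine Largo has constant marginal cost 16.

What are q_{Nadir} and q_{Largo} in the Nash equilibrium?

Mine Nadir's profit: π = q_{Nadir}(296 − 4(q_{Nadir} + q_{Largo})) − 17q_{Nadir} − q_{Nadir}².
∂π/∂q_{Nadir} = 279 − 10q_{Nadir} − 4q_{Largo} = 0, so q_{Nadir} = 27.9 − 0.4q_{Largo}.
For Largo: ∂π/∂q_{Largo} = 280 − 8q_{Largo} − 4q_{Nadir} = 0 ⇒ q_{Largo} = 35 − 0.5q_{Nadir}.
Substituting the second reaction function into the first: q_{Nadir} = 27.9 − 0.4(35 − 0.5q_{Nadir}), which gives 0.8q_{Nadir} = 13.9 ⇒ q_{Nadir} = 17.375.
Then q_{Largo} = 35 − 0.5·17.375 = 26.3125.

17.375, 26.3125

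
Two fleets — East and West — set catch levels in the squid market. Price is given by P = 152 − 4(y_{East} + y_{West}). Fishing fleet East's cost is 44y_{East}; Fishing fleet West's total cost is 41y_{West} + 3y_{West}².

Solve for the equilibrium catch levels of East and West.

Fishing fleet East's profit: π = y_{East}(152 − 4(y_{East} + y_{West})) − 44y_{East}.
∂π/∂y_{East} = 108 − 8y_{East} − 4y_{West} = 0, so y_{East} = 13.5 − 0.5y_{West}.
For West: ∂π/∂y_{West} = 111 − 14y_{West} − 4y_{East} = 0 ⇒ y_{West} = 111/14 − (2/7)y_{East}.
Solving the two reaction functions simultaneously: (1 − (−0.5)(−2/7))y_{East} = 13.5 − 0.5·(111/14), so (6/7)y_{East} = 267/28 and y_{East} = 11.125.
Then y_{West} = 111/14 − (2/7)·11.125 = 4.75.

11.125, 4.75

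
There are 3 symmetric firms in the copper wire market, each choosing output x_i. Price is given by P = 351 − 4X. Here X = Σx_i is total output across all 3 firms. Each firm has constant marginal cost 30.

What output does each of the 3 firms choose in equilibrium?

A representative firm's profit is π_i = x_i(351 − 4X) − 30x_i, with X = x_i + Σ_{j≠i} x_j.
First-order condition: 321 − 8x_i − 4Σ_{j≠i} x_j = 0.
Imposing symmetry (x_j = x for all j) turns Σ_{j≠i} x_j into 2x, so 321 = 16x and x = 20.0625.

20.0625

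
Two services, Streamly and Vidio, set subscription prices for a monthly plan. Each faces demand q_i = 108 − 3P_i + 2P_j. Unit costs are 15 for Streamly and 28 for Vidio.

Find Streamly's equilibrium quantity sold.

77.0625

Streamly's profit: π = (P_{Streamly} − 15)(108 − 3P_{Streamly} + 2P_{Vidio}).
∂π/∂P_{Streamly} = 153 − 6P_{Streamly} + 2P_{Vidio} = 0 ⇒ P_{Streamly} = 25.5 + (1/3)P_{Vidio}.
Similarly P_{Vidio} = 32 + (1/3)P_{Streamly}.
Plugging P_{Vidio} into Streamly's best response: P_{Streamly} = 25.5 + (1/3)(32 + (1/3)P_{Streamly}) ⇒ (8/9)P_{Streamly} = 217/6, so P_{Streamly} = 40.6875.
Then P_{Vidio} = 32 + (1/3)·40.6875 = 45.5625.
q_{Streamly} = 108 − 3·40.6875 + 2·45.5625 = 77.0625.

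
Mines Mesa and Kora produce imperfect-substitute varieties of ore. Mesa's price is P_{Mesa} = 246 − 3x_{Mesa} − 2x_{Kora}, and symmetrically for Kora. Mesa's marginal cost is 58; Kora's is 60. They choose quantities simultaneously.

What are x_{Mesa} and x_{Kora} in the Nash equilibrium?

Mine Mesa's profit: π = x_{Mesa}(246 − 3x_{Mesa} − 2x_{Kora}) − 58x_{Mesa}.
∂π/∂x_{Mesa} = 188 − 6x_{Mesa} − 2x_{Kora} = 0 ⇒ x_{Mesa} = 94/3 − (1/3)x_{Kora}.
Similarly x_{Kora} = 31 − (1/3)x_{Mesa}.
Plugging x_{Kora} into Mesa's best response: x_{Mesa} = 94/3 − (1/3)(31 − (1/3)x_{Mesa}) ⇒ (8/9)x_{Mesa} = 21, so x_{Mesa} = 23.625.
Then x_{Kora} = 31 − (1/3)·23.625 = 23.125.

23.625, 23.125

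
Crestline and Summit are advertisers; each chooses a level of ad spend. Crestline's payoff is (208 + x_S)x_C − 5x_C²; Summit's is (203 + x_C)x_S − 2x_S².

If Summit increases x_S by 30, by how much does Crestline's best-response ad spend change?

3

Expanding Crestline's payoff: 208x_C + x_Sx_C − 5x_C².
∂π/∂x_C = 208 + x_S − 10x_C = 0, so x_C = 20.8 + 0.1x_S.
The reaction-function slope is 0.1, so a 30-unit rise in x_S moves x_C by 0.1 × 30 = 3. Crestline's best response rises — the actions are strategic complements.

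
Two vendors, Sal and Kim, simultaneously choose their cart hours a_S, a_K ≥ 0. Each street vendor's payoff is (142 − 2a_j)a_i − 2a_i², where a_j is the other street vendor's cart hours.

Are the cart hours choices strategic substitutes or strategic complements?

Sal's payoff is (142 − 2a_K)a_S − 2a_S².
∂π/∂a_S = 142 − 2a_K − 4a_S = 0, so a_S = 35.5 − 0.5a_K.
The best-response slope da_S/da_K = −0.5 < 0: the reaction function is downward-sloping, so the choices are strategic substitutes.

strategic substitutes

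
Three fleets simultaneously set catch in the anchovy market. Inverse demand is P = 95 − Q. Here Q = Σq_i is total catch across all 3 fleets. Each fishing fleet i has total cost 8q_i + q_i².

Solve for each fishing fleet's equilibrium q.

A representative fishing fleet's profit is π_i = q_i(95 − Q) − 8q_i − q_i², with Q = q_i + Σ_{j≠i} q_j.
First-order condition: 87 − 4q_i − Σ_{j≠i} q_j = 0.
Imposing symmetry (q_j = q for all j) turns Σ_{j≠i} q_j into 2q, so 87 = 6q and q = 14.5.

14.5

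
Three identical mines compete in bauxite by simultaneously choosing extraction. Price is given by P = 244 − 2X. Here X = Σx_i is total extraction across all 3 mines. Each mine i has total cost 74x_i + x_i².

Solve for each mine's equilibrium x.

A representative mine's profit is π_i = x_i(244 − 2X) − 74x_i − x_i², with X = x_i + Σ_{j≠i} x_j.
First-order condition: 170 − 6x_i − 2Σ_{j≠i} x_j = 0.
In a symmetric equilibrium every mine chooses the same x, so Σ_{j≠i} x_j = 2x. The condition becomes 170 − 10x = 0, giving x = 170/10 = 17.

17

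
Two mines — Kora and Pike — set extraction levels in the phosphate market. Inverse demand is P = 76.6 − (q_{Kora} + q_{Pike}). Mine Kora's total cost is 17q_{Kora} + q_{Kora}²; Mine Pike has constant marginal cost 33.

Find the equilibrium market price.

Mine Kora's profit: π = q_{Kora}(76.6 − (q_{Kora} + q_{Pike})) − 17q_{Kora} − q_{Kora}².
∂π/∂q_{Kora} = 59.6 − 4q_{Kora} − q_{Pike} = 0, so q_{Kora} = 14.9 − 0.25q_{Pike}.
For Pike: ∂π/∂q_{Pike} = 43.6 − 2q_{Pike} − q_{Kora} = 0 ⇒ q_{Pike} = 21.8 − 0.5q_{Kora}.
Substituting the second reaction function into the first: q_{Kora} = 14.9 − 0.25(21.8 − 0.5q_{Kora}), which gives 0.875q_{Kora} = 9.45 ⇒ q_{Kora} = 10.8.
Then q_{Pike} = 21.8 − 0.5·10.8 = 16.4.
Equilibrium price: P = 76.6 − 27.2 = 49.4.

49.4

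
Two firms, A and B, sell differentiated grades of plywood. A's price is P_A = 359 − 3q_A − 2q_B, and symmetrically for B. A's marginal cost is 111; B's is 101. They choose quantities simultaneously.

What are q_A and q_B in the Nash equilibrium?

Firm A's profit: π = q_A(359 − 3q_A − 2q_B) − 111q_A.
∂π/∂q_A = 248 − 6q_A − 2q_B = 0 ⇒ q_A = 124/3 − (1/3)q_B.
Similarly q_B = 43 − (1/3)q_A.
Solving the two reaction functions simultaneously: (1 − (−1/3)(−1/3))q_A = 124/3 − (1/3)·43, so (8/9)q_A = 27 and q_A = 30.375.
Then q_B = 43 − (1/3)·30.375 = 32.875.

30.375, 32.875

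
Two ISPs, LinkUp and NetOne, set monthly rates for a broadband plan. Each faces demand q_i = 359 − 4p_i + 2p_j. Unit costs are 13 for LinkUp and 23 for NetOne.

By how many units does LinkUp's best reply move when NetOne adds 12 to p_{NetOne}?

LinkUp's profit: π = (p_{LinkUp} − 13)(359 − 4p_{LinkUp} + 2p_{NetOne}).
∂π/∂p_{LinkUp} = 411 − 8p_{LinkUp} + 2p_{NetOne} = 0 ⇒ p_{LinkUp} = 51.375 + 0.25p_{NetOne}.
The reaction-function slope is 0.25, so a 12-unit rise in p_{NetOne} moves p_{LinkUp} by 0.25 × 12 = 3. LinkUp's best response rises — the actions are strategic complements.

3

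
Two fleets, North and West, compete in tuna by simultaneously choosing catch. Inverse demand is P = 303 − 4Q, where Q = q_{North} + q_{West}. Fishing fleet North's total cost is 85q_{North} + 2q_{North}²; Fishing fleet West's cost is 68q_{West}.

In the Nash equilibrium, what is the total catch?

34.4

Fishing fleet North's profit: π = q_{North}(303 − 4(q_{North} + q_{West})) − 85q_{North} − 2q_{North}².
∂π/∂q_{North} = 218 − 12q_{North} − 4q_{West} = 0, so q_{North} = 109/6 − (1/3)q_{West}.
For West: ∂π/∂q_{West} = 235 − 8q_{West} − 4q_{North} = 0 ⇒ q_{West} = 29.375 − 0.5q_{North}.
Plugging q_{West} into North's best response: q_{North} = 109/6 − (1/3)(29.375 − 0.5q_{North}) ⇒ (5/6)q_{North} = 8.375, so q_{North} = 10.05.
Then q_{West} = 29.375 − 0.5·10.05 = 24.35.
Total catch: 10.05 + 24.35 = 34.4.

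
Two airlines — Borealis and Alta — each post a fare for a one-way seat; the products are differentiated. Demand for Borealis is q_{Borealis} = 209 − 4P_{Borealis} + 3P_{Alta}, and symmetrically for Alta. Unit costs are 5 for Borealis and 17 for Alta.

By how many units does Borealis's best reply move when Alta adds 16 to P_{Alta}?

6

Borealis's profit: π = (P_{Borealis} − 5)(209 − 4P_{Borealis} + 3P_{Alta}).
∂π/∂P_{Borealis} = 229 − 8P_{Borealis} + 3P_{Alta} = 0 ⇒ P_{Borealis} = 28.625 + 0.375P_{Alta}.
The reaction-function slope is 0.375, so a 16-unit rise in P_{Alta} moves P_{Borealis} by 0.375 × 16 = 6. Borealis's best response rises — the actions are strategic complements.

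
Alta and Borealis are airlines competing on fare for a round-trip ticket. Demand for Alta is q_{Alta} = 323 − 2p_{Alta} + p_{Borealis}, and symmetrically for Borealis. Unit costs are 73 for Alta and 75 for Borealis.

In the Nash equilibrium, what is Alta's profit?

13977.92

Alta's profit: π = (p_{Alta} − 73)(323 − 2p_{Alta} + p_{Borealis}).
∂π/∂p_{Alta} = 469 − 4p_{Alta} + p_{Borealis} = 0 ⇒ p_{Alta} = 117.25 + 0.25p_{Borealis}.
Similarly p_{Borealis} = 118.25 + 0.25p_{Alta}.
Substituting the second reaction function into the first: p_{Alta} = 117.25 + 0.25(118.25 + 0.25p_{Alta}), which gives 0.9375p_{Alta} = 146.8125 ⇒ p_{Alta} = 156.6.
Then p_{Borealis} = 118.25 + 0.25·156.6 = 157.4.
q_{Alta} = 323 − 2·156.6 + 157.4 = 167.2.
Profit = (156.6 − 73)·167.2 = 13977.92.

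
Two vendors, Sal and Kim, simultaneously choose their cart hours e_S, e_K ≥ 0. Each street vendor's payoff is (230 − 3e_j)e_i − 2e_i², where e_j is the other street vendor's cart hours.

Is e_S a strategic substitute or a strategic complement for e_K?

strategic substitutes

Sal's payoff is (230 − 3e_K)e_S − 2e_S².
∂π/∂e_S = 230 − 3e_K − 4e_S = 0, so e_S = 57.5 − 0.75e_K.
The best-response slope de_S/de_K = −0.75 < 0: the reaction function is downward-sloping, so the choices are strategic substitutes.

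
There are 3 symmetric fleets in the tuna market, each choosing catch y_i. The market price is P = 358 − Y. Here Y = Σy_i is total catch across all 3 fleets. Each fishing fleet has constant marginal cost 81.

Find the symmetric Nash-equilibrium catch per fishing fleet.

A representative fishing fleet's profit is π_i = y_i(358 − Y) − 81y_i, with Y = y_i + Σ_{j≠i} y_j.
First-order condition: 277 − 2y_i − Σ_{j≠i} y_j = 0.
Imposing symmetry (y_j = y for all j) turns Σ_{j≠i} y_j into 2y, so 277 = 4y and y = 69.25.

69.25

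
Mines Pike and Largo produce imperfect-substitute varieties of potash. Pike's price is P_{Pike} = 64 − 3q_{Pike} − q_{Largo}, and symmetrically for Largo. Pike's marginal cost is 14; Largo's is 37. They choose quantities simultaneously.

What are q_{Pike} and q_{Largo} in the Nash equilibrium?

Mine Pike's profit: π = q_{Pike}(64 − 3q_{Pike} − q_{Largo}) − 14q_{Pike}.
∂π/∂q_{Pike} = 50 − 6q_{Pike} − q_{Largo} = 0 ⇒ q_{Pike} = 25/3 − (1/6)q_{Largo}.
Similarly q_{Largo} = 4.5 − (1/6)q_{Pike}.
Substituting the second reaction function into the first: q_{Pike} = 25/3 − (1/6)(4.5 − (1/6)q_{Pike}), which gives (35/36)q_{Pike} = 91/12 ⇒ q_{Pike} = 7.8.
Then q_{Largo} = 4.5 − (1/6)·7.8 = 3.2.

7.8, 3.2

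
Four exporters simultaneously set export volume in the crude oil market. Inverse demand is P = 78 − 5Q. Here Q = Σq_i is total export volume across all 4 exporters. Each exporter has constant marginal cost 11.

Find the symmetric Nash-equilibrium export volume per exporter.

A representative exporter's profit is π_i = q_i(78 − 5Q) − 11q_i, with Q = q_i + Σ_{j≠i} q_j.
First-order condition: 67 − 10q_i − 5Σ_{j≠i} q_j = 0.
With identical exporters, set every q_j = q: then 67 − 10q − 15q = 0, i.e. q = 67/25 = 2.68.

2.68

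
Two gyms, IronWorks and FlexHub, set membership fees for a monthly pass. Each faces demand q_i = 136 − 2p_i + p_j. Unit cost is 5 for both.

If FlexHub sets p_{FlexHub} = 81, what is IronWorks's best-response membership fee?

56.75

IronWorks's profit: π = (p_{IronWorks} − 5)(136 − 2p_{IronWorks} + p_{FlexHub}).
∂π/∂p_{IronWorks} = 146 − 4p_{IronWorks} + p_{FlexHub} = 0 ⇒ p_{IronWorks} = 36.5 + 0.25p_{FlexHub}.
At p_{FlexHub} = 81: p_{IronWorks} = 36.5 + 0.25·81 = 56.75.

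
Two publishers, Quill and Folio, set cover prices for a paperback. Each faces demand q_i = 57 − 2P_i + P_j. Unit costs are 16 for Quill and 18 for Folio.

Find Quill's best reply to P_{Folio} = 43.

33

Quill's profit: π = (P_{Quill} − 16)(57 − 2P_{Quill} + P_{Folio}).
∂π/∂P_{Quill} = 89 − 4P_{Quill} + P_{Folio} = 0 ⇒ P_{Quill} = 22.25 + 0.25P_{Folio}.
At P_{Folio} = 43: P_{Quill} = 22.25 + 0.25·43 = 33.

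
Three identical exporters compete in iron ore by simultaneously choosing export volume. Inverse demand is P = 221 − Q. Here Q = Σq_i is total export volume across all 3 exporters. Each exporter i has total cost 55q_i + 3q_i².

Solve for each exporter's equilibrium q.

A representative exporter's profit is π_i = q_i(221 − Q) − 55q_i − 3q_i², with Q = q_i + Σ_{j≠i} q_j.
First-order condition: 166 − 8q_i − Σ_{j≠i} q_j = 0.
In a symmetric equilibrium every exporter chooses the same q, so Σ_{j≠i} q_j = 2q. The condition becomes 166 − 10q = 0, giving q = 166/10 = 16.6.

16.6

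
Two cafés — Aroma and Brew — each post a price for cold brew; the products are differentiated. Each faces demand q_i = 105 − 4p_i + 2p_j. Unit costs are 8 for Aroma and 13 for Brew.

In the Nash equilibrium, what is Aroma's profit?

961

Aroma's profit: π = (p_{Aroma} − 8)(105 − 4p_{Aroma} + 2p_{Brew}).
∂π/∂p_{Aroma} = 137 − 8p_{Aroma} + 2p_{Brew} = 0 ⇒ p_{Aroma} = 17.125 + 0.25p_{Brew}.
Similarly p_{Brew} = 19.625 + 0.25p_{Aroma}.
Plugging p_{Brew} into Aroma's best response: p_{Aroma} = 17.125 + 0.25(19.625 + 0.25p_{Aroma}) ⇒ 0.9375p_{Aroma} = 705/32, so p_{Aroma} = 23.5.
Then p_{Brew} = 19.625 + 0.25·23.5 = 25.5.
q_{Aroma} = 105 − 4·23.5 + 2·25.5 = 62.
Profit = (23.5 − 8)·62 = 961.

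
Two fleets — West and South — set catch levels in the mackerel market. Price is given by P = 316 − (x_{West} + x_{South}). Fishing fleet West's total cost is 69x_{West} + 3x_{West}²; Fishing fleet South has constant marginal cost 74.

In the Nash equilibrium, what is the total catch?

Fishing fleet West's profit: π = x_{West}(316 − (x_{West} + x_{South})) − 69x_{West} − 3x_{West}².
∂π/∂x_{West} = 247 − 8x_{West} − x_{South} = 0, so x_{West} = 30.875 − 0.125x_{South}.
For South: ∂π/∂x_{South} = 242 − 2x_{South} − x_{West} = 0 ⇒ x_{South} = 121 − 0.5x_{West}.
Solving the two reaction functions simultaneously: (1 − (−0.125)(−0.5))x_{West} = 30.875 − 0.125·121, so 0.9375x_{West} = 15.75 and x_{West} = 16.8.
Then x_{South} = 121 − 0.5·16.8 = 112.6.
Total catch: 16.8 + 112.6 = 129.4.

129.4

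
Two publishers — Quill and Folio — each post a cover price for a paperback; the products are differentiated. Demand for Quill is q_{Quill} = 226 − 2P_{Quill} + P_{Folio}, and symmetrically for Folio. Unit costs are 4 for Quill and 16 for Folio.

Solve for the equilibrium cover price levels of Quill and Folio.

Quill's profit: π = (P_{Quill} − 4)(226 − 2P_{Quill} + P_{Folio}).
∂π/∂P_{Quill} = 234 − 4P_{Quill} + P_{Folio} = 0 ⇒ P_{Quill} = 58.5 + 0.25P_{Folio}.
Similarly P_{Folio} = 64.5 + 0.25P_{Quill}.
Solving the two reaction functions simultaneously: (1 − (0.25)(0.25))P_{Quill} = 58.5 + 0.25·64.5, so 0.9375P_{Quill} = 74.625 and P_{Quill} = 79.6.
Then P_{Folio} = 64.5 + 0.25·79.6 = 84.4.

79.6, 84.4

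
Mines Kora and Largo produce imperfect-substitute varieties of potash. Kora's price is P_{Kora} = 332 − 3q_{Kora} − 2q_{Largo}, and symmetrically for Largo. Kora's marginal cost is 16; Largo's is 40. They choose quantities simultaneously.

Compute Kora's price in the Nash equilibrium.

Mine Kora's profit: π = q_{Kora}(332 − 3q_{Kora} − 2q_{Largo}) − 16q_{Kora}.
∂π/∂q_{Kora} = 316 − 6q_{Kora} − 2q_{Largo} = 0 ⇒ q_{Kora} = 158/3 − (1/3)q_{Largo}.
Similarly q_{Largo} = 146/3 − (1/3)q_{Kora}.
Solving the two reaction functions simultaneously: (1 − (−1/3)(−1/3))q_{Kora} = 158/3 − (1/3)·(146/3), so (8/9)q_{Kora} = 328/9 and q_{Kora} = 41.
Then q_{Largo} = 146/3 − (1/3)·41 = 35.
P_{Kora} = 332 − 3·41 − 2·35 = 139.

139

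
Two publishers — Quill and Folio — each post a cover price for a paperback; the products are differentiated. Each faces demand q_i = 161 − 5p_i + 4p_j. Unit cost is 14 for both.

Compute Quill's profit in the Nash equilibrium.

3001.25

Quill's profit: π = (p_{Quill} − 14)(161 − 5p_{Quill} + 4p_{Folio}).
∂π/∂p_{Quill} = 231 − 10p_{Quill} + 4p_{Folio} = 0 ⇒ p_{Quill} = 23.1 + 0.4p_{Folio}.
By symmetry p_{Folio} = p_{Quill}; substituting into the reaction function, 0.6p_{Quill} = 23.1 and p_{Quill} = 38.5.
q_{Quill} = 161 − 5·38.5 + 4·38.5 = 122.5.
Profit = (38.5 − 14)·122.5 = 3001.25.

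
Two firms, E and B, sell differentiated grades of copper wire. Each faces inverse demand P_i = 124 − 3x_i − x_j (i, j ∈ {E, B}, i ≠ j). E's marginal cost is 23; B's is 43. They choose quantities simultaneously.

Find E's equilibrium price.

68

Firm E's profit: π = x_E(124 − 3x_E − x_B) − 23x_E.
∂π/∂x_E = 101 − 6x_E − x_B = 0 ⇒ x_E = 101/6 − (1/6)x_B.
Similarly x_B = 13.5 − (1/6)x_E.
Solving the two reaction functions simultaneously: (1 − (−1/6)(−1/6))x_E = 101/6 − (1/6)·13.5, so (35/36)x_E = 175/12 and x_E = 15.
Then x_B = 13.5 − (1/6)·15 = 11.
P_E = 124 − 3·15 − 11 = 68.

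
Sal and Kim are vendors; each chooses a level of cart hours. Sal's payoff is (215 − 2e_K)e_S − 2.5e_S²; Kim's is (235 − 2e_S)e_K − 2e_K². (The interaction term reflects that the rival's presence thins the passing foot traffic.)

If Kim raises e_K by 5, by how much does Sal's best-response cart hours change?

-2

Expanding Sal's payoff: 215e_S − 2e_Ke_S − 2.5e_S².
∂π/∂e_S = 215 − 2e_K − 5e_S = 0, so e_S = 43 − 0.4e_K.
The reaction-function slope is −0.4, so a 5-unit rise in e_K moves e_S by −0.4 × 5 = −2. Sal's best response falls — the actions are strategic substitutes.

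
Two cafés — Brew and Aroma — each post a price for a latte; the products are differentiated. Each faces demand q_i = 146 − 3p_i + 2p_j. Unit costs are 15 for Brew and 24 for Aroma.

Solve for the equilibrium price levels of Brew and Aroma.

49.4375, 52.8125

Brew's profit: π = (p_{Brew} − 15)(146 − 3p_{Brew} + 2p_{Aroma}).
∂π/∂p_{Brew} = 191 − 6p_{Brew} + 2p_{Aroma} = 0 ⇒ p_{Brew} = 191/6 + (1/3)p_{Aroma}.
Similarly p_{Aroma} = 109/3 + (1/3)p_{Brew}.
Plugging p_{Aroma} into Brew's best response: p_{Brew} = 191/6 + (1/3)(109/3 + (1/3)p_{Brew}) ⇒ (8/9)p_{Brew} = 791/18, so p_{Brew} = 49.4375.
Then p_{Aroma} = 109/3 + (1/3)·49.4375 = 52.8125.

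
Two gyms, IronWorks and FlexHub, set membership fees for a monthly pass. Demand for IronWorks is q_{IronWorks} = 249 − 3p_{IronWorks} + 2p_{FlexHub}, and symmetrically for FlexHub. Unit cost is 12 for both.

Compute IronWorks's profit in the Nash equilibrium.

IronWorks's profit: π = (p_{IronWorks} − 12)(249 − 3p_{IronWorks} + 2p_{FlexHub}).
∂π/∂p_{IronWorks} = 285 − 6p_{IronWorks} + 2p_{FlexHub} = 0 ⇒ p_{IronWorks} = 47.5 + (1/3)p_{FlexHub}.
The game is symmetric, so in equilibrium p_{FlexHub} = p_{IronWorks}: the reaction function gives (2/3)p_{IronWorks} = 47.5, hence p_{IronWorks} = 71.25.
q_{IronWorks} = 249 − 3·71.25 + 2·71.25 = 177.75.
Profit = (71.25 − 12)·177.75 = 10531.6875.

10531.6875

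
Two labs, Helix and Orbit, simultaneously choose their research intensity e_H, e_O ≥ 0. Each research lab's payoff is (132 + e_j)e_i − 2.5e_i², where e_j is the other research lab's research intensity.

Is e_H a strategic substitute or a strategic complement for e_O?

Helix's payoff is (132 + e_O)e_H − 2.5e_H².
∂π/∂e_H = 132 + e_O − 5e_H = 0, so e_H = 26.4 + 0.2e_O.
The best-response slope de_H/de_O = 0.2 > 0: the reaction function is upward-sloping, so the choices are strategic complements.

strategic complements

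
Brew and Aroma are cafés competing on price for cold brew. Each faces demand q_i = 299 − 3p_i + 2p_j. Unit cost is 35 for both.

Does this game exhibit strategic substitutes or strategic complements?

Brew's profit: π = (p_{Brew} − 35)(299 − 3p_{Brew} + 2p_{Aroma}).
∂π/∂p_{Brew} = 404 − 6p_{Brew} + 2p_{Aroma} = 0 ⇒ p_{Brew} = 202/3 + (1/3)p_{Aroma}.
The best-response slope dp_{Brew}/dp_{Aroma} = 1/3 > 0: the reaction function is upward-sloping, so the choices are strategic complements.

strategic complements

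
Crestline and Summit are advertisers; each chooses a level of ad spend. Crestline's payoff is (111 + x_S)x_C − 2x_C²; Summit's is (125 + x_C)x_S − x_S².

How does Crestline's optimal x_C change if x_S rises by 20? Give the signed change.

Expanding Crestline's payoff: 111x_C + x_Sx_C − 2x_C².
∂π/∂x_C = 111 + x_S − 4x_C = 0, so x_C = 27.75 + 0.25x_S.
The reaction-function slope is 0.25, so a 20-unit rise in x_S moves x_C by 0.25 × 20 = 5. Crestline's best response rises — the actions are strategic complements.

5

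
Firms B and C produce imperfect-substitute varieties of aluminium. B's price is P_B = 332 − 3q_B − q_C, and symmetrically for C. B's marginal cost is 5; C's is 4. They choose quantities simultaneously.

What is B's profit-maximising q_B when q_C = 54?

Firm B's profit: π = q_B(332 − 3q_B − q_C) − 5q_B.
∂π/∂q_B = 327 − 6q_B − q_C = 0 ⇒ q_B = 54.5 − (1/6)q_C.
At q_C = 54: q_B = 54.5 − (1/6)·54 = 45.5.

45.5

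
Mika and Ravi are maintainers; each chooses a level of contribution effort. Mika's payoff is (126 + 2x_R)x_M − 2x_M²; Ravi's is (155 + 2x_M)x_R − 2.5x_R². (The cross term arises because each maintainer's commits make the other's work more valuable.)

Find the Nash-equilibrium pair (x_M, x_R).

58.75, 54.5

Expanding Mika's payoff: 126x_M + 2x_Rx_M − 2x_M².
∂π/∂x_M = 126 + 2x_R − 4x_M = 0, so x_M = 31.5 + 0.5x_R.
Likewise for Ravi: x_R = 31 + 0.4x_M.
Plugging x_R into Mika's best response: x_M = 31.5 + 0.5(31 + 0.4x_M) ⇒ 0.8x_M = 47, so x_M = 58.75.
Then x_R = 31 + 0.4·58.75 = 54.5.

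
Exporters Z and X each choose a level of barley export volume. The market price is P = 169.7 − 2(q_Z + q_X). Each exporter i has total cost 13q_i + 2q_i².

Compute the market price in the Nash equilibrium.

107.02

Exporter Z's profit: π = q_Z(169.7 − 2(q_Z + q_X)) − 13q_Z − 2q_Z².
∂π/∂q_Z = 156.7 − 8q_Z − 2q_X = 0, so q_Z = 19.5875 − 0.25q_X.
Setting q_Z = q_X in the reaction function: q_Z = 19.5875 − 0.25q_Z, so q_Z = 19.5875 / 1.25 = 15.67.
Equilibrium price: P = 169.7 − 2·31.34 = 107.02.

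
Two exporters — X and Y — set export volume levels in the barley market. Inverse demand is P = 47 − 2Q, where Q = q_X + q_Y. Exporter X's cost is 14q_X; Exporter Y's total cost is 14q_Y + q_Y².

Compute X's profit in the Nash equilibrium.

Exporter X's profit: π = q_X(47 − 2(q_X + q_Y)) − 14q_X.
∂π/∂q_X = 33 − 4q_X − 2q_Y = 0, so q_X = 8.25 − 0.5q_Y.
For Y: ∂π/∂q_Y = 33 − 6q_Y − 2q_X = 0 ⇒ q_Y = 5.5 − (1/3)q_X.
Plugging q_Y into X's best response: q_X = 8.25 − 0.5(5.5 − (1/3)q_X) ⇒ (5/6)q_X = 5.5, so q_X = 6.6.
Then q_Y = 5.5 − (1/3)·6.6 = 3.3.
Price P = 47 − 2·9.9 = 27.2.
X's profit: (27.2 − 14)·6.6 = 87.12.

87.12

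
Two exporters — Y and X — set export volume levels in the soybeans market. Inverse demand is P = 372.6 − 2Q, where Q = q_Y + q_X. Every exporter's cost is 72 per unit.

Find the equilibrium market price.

Exporter Y's profit: π = q_Y(372.6 − 2(q_Y + q_X)) − 72q_Y.
∂π/∂q_Y = 300.6 − 4q_Y − 2q_X = 0, so q_Y = 75.15 − 0.5q_X.
Setting q_Y = q_X in the reaction function: q_Y = 75.15 − 0.5q_Y, so q_Y = 75.15 / 1.5 = 50.1.
Equilibrium price: P = 372.6 − 2·100.2 = 172.2.

172.2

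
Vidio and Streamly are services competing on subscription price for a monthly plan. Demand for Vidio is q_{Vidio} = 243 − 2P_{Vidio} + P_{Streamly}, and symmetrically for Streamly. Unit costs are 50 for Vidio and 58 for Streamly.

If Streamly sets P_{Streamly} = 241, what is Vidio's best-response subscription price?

Vidio's profit: π = (P_{Vidio} − 50)(243 − 2P_{Vidio} + P_{Streamly}).
∂π/∂P_{Vidio} = 343 − 4P_{Vidio} + P_{Streamly} = 0 ⇒ P_{Vidio} = 85.75 + 0.25P_{Streamly}.
At P_{Streamly} = 241: P_{Vidio} = 85.75 + 0.25·241 = 146.

146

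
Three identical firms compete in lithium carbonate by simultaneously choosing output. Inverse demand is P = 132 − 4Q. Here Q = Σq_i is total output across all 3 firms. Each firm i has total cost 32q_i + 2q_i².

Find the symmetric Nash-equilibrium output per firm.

5

A representative firm's profit is π_i = q_i(132 − 4Q) − 32q_i − 2q_i², with Q = q_i + Σ_{j≠i} q_j.
First-order condition: 100 − 12q_i − 4Σ_{j≠i} q_j = 0.
With identical firms, set every q_j = q: then 100 − 12q − 8q = 0, i.e. q = 100/20 = 5.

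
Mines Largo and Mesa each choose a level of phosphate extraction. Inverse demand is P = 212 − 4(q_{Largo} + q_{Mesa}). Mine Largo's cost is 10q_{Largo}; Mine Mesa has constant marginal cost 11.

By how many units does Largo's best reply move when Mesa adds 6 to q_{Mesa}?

Mine Largo's profit: π = q_{Largo}(212 − 4(q_{Largo} + q_{Mesa})) − 10q_{Largo}.
∂π/∂q_{Largo} = 202 − 8q_{Largo} − 4q_{Mesa} = 0, so q_{Largo} = 25.25 − 0.5q_{Mesa}.
The reaction-function slope is −0.5, so a 6-unit rise in q_{Mesa} moves q_{Largo} by −0.5 × 6 = −3. Largo's best response falls — the actions are strategic substitutes.

-3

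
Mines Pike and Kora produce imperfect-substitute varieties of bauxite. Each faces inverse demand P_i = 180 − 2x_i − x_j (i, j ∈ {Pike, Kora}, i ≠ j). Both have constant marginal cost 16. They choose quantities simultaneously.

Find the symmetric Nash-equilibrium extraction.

Mine Pike's profit: π = x_{Pike}(180 − 2x_{Pike} − x_{Kora}) − 16x_{Pike}.
∂π/∂x_{Pike} = 164 − 4x_{Pike} − x_{Kora} = 0 ⇒ x_{Pike} = 41 − 0.25x_{Kora}.
By symmetry x_{Kora} = x_{Pike}; substituting into the reaction function, 1.25x_{Pike} = 41 and x_{Pike} = 32.8.

32.8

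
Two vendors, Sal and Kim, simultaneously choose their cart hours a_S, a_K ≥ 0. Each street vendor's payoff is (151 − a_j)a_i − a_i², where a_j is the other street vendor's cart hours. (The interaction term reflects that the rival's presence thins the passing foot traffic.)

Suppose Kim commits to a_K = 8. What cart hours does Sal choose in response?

71.5

Sal's payoff is (151 − a_K)a_S − a_S².
∂π/∂a_S = 151 − a_K − 2a_S = 0, so a_S = 75.5 − 0.5a_K.
At a_K = 8: a_S = 75.5 − 0.5·8 = 71.5.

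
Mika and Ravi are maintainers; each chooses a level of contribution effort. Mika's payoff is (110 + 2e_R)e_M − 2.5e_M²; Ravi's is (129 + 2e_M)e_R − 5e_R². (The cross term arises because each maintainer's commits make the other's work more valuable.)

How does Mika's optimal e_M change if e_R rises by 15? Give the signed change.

6

Expanding Mika's payoff: 110e_M + 2e_Re_M − 2.5e_M².
∂π/∂e_M = 110 + 2e_R − 5e_M = 0, so e_M = 22 + 0.4e_R.
The reaction-function slope is 0.4, so a 15-unit rise in e_R moves e_M by 0.4 × 15 = 6. Mika's best response rises — the actions are strategic complements.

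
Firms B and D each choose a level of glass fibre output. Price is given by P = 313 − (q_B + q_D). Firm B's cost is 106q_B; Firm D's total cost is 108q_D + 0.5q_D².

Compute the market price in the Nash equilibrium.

Firm B's profit: π = q_B(313 − (q_B + q_D)) − 106q_B.
∂π/∂q_B = 207 − 2q_B − q_D = 0, so q_B = 103.5 − 0.5q_D.
For D: ∂π/∂q_D = 205 − 3q_D − q_B = 0 ⇒ q_D = 205/3 − (1/3)q_B.
Plugging q_D into B's best response: q_B = 103.5 − 0.5(205/3 − (1/3)q_B) ⇒ (5/6)q_B = 208/3, so q_B = 83.2.
Then q_D = 205/3 − (1/3)·83.2 = 40.6.
Equilibrium price: P = 313 − 123.8 = 189.2.

189.2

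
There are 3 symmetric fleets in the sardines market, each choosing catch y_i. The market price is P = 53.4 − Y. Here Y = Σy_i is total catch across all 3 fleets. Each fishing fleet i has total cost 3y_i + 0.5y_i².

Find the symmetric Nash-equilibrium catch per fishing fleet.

A representative fishing fleet's profit is π_i = y_i(53.4 − Y) − 3y_i − 0.5y_i², with Y = y_i + Σ_{j≠i} y_j.
First-order condition: 50.4 − 3y_i − Σ_{j≠i} y_j = 0.
Imposing symmetry (y_j = y for all j) turns Σ_{j≠i} y_j into 2y, so 50.4 = 5y and y = 10.08.

10.08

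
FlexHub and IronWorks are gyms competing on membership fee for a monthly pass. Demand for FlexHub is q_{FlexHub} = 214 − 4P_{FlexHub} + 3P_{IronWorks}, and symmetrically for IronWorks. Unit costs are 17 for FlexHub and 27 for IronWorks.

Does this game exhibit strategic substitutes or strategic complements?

strategic complements

FlexHub's profit: π = (P_{FlexHub} − 17)(214 − 4P_{FlexHub} + 3P_{IronWorks}).
∂π/∂P_{FlexHub} = 282 − 8P_{FlexHub} + 3P_{IronWorks} = 0 ⇒ P_{FlexHub} = 35.25 + 0.375P_{IronWorks}.
The best-response slope dP_{FlexHub}/dP_{IronWorks} = 0.375 > 0: the reaction function is upward-sloping, so the choices are strategic complements.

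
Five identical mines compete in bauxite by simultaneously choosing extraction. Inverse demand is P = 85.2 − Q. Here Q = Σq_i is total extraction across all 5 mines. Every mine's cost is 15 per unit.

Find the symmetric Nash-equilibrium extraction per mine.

11.7

A representative mine's profit is π_i = q_i(85.2 − Q) − 15q_i, with Q = q_i + Σ_{j≠i} q_j.
First-order condition: 70.2 − 2q_i − Σ_{j≠i} q_j = 0.
With identical mines, set every q_j = q: then 70.2 − 2q − 4q = 0, i.e. q = 70.2/6 = 11.7.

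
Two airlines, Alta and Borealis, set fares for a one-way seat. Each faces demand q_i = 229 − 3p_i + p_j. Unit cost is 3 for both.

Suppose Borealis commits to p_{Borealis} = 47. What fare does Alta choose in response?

Alta's profit: π = (p_{Alta} − 3)(229 − 3p_{Alta} + p_{Borealis}).
∂π/∂p_{Alta} = 238 − 6p_{Alta} + p_{Borealis} = 0 ⇒ p_{Alta} = 119/3 + (1/6)p_{Borealis}.
At p_{Borealis} = 47: p_{Alta} = 119/3 + (1/6)·47 = 47.5.

47.5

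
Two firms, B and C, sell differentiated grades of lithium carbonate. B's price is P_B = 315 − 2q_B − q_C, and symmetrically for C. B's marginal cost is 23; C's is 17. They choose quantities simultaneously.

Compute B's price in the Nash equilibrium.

Firm B's profit: π = q_B(315 − 2q_B − q_C) − 23q_B.
∂π/∂q_B = 292 − 4q_B − q_C = 0 ⇒ q_B = 73 − 0.25q_C.
Similarly q_C = 74.5 − 0.25q_B.
Solving the two reaction functions simultaneously: (1 − (−0.25)(−0.25))q_B = 73 − 0.25·74.5, so 0.9375q_B = 54.375 and q_B = 58.
Then q_C = 74.5 − 0.25·58 = 60.
P_B = 315 − 2·58 − 60 = 139.

139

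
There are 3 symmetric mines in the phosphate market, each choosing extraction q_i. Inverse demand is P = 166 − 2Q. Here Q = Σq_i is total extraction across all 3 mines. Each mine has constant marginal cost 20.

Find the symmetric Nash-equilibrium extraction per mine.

A representative mine's profit is π_i = q_i(166 − 2Q) − 20q_i, with Q = q_i + Σ_{j≠i} q_j.
First-order condition: 146 − 4q_i − 2Σ_{j≠i} q_j = 0.
In a symmetric equilibrium every mine chooses the same q, so Σ_{j≠i} q_j = 2q. The condition becomes 146 − 8q = 0, giving q = 146/8 = 18.25.

18.25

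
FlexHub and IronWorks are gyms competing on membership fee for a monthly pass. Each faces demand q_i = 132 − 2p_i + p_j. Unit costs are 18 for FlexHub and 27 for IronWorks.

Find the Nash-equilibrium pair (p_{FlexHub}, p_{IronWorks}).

FlexHub's profit: π = (p_{FlexHub} − 18)(132 − 2p_{FlexHub} + p_{IronWorks}).
∂π/∂p_{FlexHub} = 168 − 4p_{FlexHub} + p_{IronWorks} = 0 ⇒ p_{FlexHub} = 42 + 0.25p_{IronWorks}.
Similarly p_{IronWorks} = 46.5 + 0.25p_{FlexHub}.
Plugging p_{IronWorks} into FlexHub's best response: p_{FlexHub} = 42 + 0.25(46.5 + 0.25p_{FlexHub}) ⇒ 0.9375p_{FlexHub} = 53.625, so p_{FlexHub} = 57.2.
Then p_{IronWorks} = 46.5 + 0.25·57.2 = 60.8.

57.2, 60.8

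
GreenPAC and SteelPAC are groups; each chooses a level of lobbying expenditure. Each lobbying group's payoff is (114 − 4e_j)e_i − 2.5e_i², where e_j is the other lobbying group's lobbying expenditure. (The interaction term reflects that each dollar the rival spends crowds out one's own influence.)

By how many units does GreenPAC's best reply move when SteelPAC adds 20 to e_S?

-16

GreenPAC's payoff is (114 − 4e_S)e_G − 2.5e_G².
∂π/∂e_G = 114 − 4e_S − 5e_G = 0, so e_G = 22.8 − 0.8e_S.
The reaction-function slope is −0.8, so a 20-unit rise in e_S moves e_G by −0.8 × 20 = −16. GreenPAC's best response falls — the actions are strategic substitutes.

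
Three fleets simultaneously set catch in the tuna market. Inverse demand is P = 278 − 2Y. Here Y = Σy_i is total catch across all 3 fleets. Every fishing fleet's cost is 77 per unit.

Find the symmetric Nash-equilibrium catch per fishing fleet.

25.125

A representative fishing fleet's profit is π_i = y_i(278 − 2Y) − 77y_i, with Y = y_i + Σ_{j≠i} y_j.
First-order condition: 201 − 4y_i − 2Σ_{j≠i} y_j = 0.
In a symmetric equilibrium every fishing fleet chooses the same y, so Σ_{j≠i} y_j = 2y. The condition becomes 201 − 8y = 0, giving y = 201/8 = 25.125.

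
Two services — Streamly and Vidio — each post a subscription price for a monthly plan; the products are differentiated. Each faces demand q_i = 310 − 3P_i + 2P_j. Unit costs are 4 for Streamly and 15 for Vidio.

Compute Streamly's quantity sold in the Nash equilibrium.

Streamly's profit: π = (P_{Streamly} − 4)(310 − 3P_{Streamly} + 2P_{Vidio}).
∂π/∂P_{Streamly} = 322 − 6P_{Streamly} + 2P_{Vidio} = 0 ⇒ P_{Streamly} = 161/3 + (1/3)P_{Vidio}.
Similarly P_{Vidio} = 355/6 + (1/3)P_{Streamly}.
Solving the two reaction functions simultaneously: (1 − (1/3)(1/3))P_{Streamly} = 161/3 + (1/3)·(355/6), so (8/9)P_{Streamly} = 1321/18 and P_{Streamly} = 82.5625.
Then P_{Vidio} = 355/6 + (1/3)·82.5625 = 86.6875.
q_{Streamly} = 310 − 3·82.5625 + 2·86.6875 = 235.6875.

235.6875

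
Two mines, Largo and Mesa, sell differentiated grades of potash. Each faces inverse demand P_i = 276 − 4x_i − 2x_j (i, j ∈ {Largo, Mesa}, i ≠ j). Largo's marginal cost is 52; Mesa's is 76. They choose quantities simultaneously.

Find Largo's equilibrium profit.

2152.96

Mine Largo's profit: π = x_{Largo}(276 − 4x_{Largo} − 2x_{Mesa}) − 52x_{Largo}.
∂π/∂x_{Largo} = 224 − 8x_{Largo} − 2x_{Mesa} = 0 ⇒ x_{Largo} = 28 − 0.25x_{Mesa}.
Similarly x_{Mesa} = 25 − 0.25x_{Largo}.
Substituting the second reaction function into the first: x_{Largo} = 28 − 0.25(25 − 0.25x_{Largo}), which gives 0.9375x_{Largo} = 21.75 ⇒ x_{Largo} = 23.2.
Then x_{Mesa} = 25 − 0.25·23.2 = 19.2.
P_{Largo} = 276 − 4·23.2 − 2·19.2 = 144.8.
Profit = (144.8 − 52)·23.2 = 2152.96.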